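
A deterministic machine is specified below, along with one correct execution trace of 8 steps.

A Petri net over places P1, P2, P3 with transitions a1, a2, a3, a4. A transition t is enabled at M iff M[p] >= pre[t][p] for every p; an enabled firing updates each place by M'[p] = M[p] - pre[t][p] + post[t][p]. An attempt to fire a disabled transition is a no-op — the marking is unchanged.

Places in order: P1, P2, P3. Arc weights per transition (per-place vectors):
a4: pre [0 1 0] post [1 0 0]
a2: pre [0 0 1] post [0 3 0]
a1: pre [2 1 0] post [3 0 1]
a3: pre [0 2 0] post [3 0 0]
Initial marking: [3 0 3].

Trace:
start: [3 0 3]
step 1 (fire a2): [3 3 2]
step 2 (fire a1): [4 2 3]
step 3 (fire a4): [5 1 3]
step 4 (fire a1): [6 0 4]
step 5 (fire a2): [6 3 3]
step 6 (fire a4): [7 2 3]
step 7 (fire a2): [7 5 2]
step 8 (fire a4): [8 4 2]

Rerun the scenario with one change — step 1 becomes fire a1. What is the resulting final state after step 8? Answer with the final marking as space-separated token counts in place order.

5 4 1

(re-executing from step 1 with the substitution; state before step 1: [3 0 3])
step 1 (fire a1): [3 0 3]
step 2 (fire a1): [3 0 3]
step 3 (fire a4): [3 0 3]
step 4 (fire a1): [3 0 3]
step 5 (fire a2): [3 3 2]
step 6 (fire a4): [4 2 2]
step 7 (fire a2): [4 5 1]
step 8 (fire a4): [5 4 1]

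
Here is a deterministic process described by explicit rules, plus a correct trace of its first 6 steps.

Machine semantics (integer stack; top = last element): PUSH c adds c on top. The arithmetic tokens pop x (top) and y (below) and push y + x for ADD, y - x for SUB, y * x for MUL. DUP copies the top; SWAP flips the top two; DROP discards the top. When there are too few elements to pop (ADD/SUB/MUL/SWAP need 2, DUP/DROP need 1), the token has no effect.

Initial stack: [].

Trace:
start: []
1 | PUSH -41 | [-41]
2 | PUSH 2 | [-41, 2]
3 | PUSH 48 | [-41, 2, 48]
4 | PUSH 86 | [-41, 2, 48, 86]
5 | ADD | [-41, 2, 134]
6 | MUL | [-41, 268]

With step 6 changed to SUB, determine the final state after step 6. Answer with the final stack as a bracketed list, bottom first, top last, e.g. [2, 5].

[-41, -132]

(re-executing from step 6 with the substitution; state before step 6: [-41, 2, 134])
6 | SUB | [-41, -132]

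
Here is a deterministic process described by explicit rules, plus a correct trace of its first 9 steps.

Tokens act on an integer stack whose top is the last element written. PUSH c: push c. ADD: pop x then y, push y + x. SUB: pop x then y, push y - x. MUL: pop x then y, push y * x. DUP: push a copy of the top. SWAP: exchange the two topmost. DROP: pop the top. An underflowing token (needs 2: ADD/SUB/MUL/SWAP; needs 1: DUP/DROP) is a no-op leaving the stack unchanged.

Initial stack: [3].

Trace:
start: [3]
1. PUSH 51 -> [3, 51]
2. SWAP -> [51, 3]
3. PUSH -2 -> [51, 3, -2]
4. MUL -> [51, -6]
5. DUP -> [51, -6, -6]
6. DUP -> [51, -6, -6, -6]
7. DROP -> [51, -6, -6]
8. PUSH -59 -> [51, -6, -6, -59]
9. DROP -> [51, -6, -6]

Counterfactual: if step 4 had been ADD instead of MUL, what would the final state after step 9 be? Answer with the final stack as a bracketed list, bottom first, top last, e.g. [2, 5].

[51, 1, 1]

(re-executing from step 4 with the substitution; state before step 4: [51, 3, -2])
4. ADD -> [51, 1]
5. DUP -> [51, 1, 1]
6. DUP -> [51, 1, 1, 1]
7. DROP -> [51, 1, 1]
8. PUSH -59 -> [51, 1, 1, -59]
9. DROP -> [51, 1, 1]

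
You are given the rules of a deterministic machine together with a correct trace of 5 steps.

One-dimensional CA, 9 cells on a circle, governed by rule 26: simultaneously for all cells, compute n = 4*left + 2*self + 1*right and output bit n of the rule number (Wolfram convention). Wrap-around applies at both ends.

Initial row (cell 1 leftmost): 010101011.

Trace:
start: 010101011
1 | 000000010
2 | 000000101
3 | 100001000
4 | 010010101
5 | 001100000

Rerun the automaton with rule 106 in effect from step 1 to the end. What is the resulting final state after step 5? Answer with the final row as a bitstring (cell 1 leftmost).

(re-executing steps 1..5 under rule 106; state before step 1: 010101011)
1 | 101010111
2 | 110101100
3 | 111011101
4 | 001110111
5 | 011011101

011011101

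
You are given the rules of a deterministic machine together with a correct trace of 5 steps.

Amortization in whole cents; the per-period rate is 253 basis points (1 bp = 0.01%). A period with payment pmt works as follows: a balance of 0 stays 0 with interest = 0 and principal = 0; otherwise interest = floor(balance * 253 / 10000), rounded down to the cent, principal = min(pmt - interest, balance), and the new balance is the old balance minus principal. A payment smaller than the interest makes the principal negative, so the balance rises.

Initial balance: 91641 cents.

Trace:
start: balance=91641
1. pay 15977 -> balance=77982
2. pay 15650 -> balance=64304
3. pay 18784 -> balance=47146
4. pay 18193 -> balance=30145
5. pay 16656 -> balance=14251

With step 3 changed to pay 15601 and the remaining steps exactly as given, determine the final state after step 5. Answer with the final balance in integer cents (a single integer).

(re-executing from step 3 with the substitution; state before step 3: balance=64304)
3. pay 15601 -> balance=50329
4. pay 18193 -> balance=33409
5. pay 16656 -> balance=17598

17598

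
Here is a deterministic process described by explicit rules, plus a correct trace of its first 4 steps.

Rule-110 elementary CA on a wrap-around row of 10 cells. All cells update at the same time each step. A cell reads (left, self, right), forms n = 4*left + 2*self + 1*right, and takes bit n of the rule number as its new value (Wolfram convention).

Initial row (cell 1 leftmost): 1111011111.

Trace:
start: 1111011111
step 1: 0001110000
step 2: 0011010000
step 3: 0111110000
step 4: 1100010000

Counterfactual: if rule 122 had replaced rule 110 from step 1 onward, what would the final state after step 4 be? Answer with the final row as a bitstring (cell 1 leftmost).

(re-executing steps 1..4 under rule 122; state before step 1: 1111011111)
step 1: 0001110000
step 2: 0011011000
step 3: 0111111100
step 4: 1100000110

1100000110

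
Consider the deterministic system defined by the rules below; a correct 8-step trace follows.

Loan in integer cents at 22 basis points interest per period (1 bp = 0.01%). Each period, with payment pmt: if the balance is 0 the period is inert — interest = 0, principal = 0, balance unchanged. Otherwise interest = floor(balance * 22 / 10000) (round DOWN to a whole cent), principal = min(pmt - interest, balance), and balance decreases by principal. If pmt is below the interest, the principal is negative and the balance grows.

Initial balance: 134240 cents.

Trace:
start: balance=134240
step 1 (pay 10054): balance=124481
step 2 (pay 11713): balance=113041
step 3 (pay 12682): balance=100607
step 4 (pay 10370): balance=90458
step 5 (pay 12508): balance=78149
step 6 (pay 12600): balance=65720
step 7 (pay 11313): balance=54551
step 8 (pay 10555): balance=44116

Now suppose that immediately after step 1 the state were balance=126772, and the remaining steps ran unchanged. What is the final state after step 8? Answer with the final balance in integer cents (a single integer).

state after step 1 := balance=126772
step 2 (pay 11713): balance=115337
step 3 (pay 12682): balance=102908
step 4 (pay 10370): balance=92764
step 5 (pay 12508): balance=80460
step 6 (pay 12600): balance=68037
step 7 (pay 11313): balance=56873
step 8 (pay 10555): balance=46443

46443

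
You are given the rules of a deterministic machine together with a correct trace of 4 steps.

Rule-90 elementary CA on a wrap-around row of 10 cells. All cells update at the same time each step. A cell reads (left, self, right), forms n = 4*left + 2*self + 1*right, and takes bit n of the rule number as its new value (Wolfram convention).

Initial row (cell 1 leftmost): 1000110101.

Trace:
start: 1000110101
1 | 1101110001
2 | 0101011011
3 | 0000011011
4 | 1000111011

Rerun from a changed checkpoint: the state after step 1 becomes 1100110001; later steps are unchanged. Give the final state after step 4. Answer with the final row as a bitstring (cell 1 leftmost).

0010010011

state after step 1 := 1100110001
2 | 0111111011
3 | 0100001011
4 | 0010010011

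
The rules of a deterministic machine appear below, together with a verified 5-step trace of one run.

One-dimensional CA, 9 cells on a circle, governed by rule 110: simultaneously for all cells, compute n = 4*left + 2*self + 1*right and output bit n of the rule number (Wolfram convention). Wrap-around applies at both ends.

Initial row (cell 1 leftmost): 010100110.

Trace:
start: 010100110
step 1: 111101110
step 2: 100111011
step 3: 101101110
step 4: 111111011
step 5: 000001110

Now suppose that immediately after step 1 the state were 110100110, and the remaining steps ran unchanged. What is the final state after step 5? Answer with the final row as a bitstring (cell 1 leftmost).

state after step 1 := 110100110
step 2: 111101111
step 3: 000111000
step 4: 001101000
step 5: 011111000

011111000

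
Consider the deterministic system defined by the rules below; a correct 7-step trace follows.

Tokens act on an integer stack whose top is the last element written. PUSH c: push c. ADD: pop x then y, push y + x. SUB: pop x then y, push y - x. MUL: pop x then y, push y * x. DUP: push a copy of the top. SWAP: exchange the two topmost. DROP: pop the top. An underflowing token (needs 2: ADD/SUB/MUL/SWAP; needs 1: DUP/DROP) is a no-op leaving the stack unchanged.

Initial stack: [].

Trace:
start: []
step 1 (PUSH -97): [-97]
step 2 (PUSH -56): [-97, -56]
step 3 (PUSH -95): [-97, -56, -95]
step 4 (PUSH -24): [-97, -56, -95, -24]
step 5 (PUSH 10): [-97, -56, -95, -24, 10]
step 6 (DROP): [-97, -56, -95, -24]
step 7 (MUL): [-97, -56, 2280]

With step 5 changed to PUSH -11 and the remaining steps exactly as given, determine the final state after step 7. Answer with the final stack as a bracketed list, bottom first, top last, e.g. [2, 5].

(re-executing from step 5 with the substitution; state before step 5: [-97, -56, -95, -24])
step 5 (PUSH -11): [-97, -56, -95, -24, -11]
step 6 (DROP): [-97, -56, -95, -24]
step 7 (MUL): [-97, -56, 2280]

[-97, -56, 2280]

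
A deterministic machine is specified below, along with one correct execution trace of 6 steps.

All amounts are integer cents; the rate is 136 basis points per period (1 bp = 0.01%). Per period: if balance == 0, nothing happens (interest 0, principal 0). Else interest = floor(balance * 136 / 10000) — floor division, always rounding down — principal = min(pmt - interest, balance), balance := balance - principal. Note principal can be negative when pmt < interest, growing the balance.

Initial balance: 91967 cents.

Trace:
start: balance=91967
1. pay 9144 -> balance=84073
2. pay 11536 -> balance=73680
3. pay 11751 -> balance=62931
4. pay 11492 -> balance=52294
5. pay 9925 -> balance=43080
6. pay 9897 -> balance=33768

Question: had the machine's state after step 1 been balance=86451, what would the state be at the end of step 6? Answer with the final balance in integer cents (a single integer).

state after step 1 := balance=86451
2. pay 11536 -> balance=76090
3. pay 11751 -> balance=65373
4. pay 11492 -> balance=54770
5. pay 9925 -> balance=45589
6. pay 9897 -> balance=36312

36312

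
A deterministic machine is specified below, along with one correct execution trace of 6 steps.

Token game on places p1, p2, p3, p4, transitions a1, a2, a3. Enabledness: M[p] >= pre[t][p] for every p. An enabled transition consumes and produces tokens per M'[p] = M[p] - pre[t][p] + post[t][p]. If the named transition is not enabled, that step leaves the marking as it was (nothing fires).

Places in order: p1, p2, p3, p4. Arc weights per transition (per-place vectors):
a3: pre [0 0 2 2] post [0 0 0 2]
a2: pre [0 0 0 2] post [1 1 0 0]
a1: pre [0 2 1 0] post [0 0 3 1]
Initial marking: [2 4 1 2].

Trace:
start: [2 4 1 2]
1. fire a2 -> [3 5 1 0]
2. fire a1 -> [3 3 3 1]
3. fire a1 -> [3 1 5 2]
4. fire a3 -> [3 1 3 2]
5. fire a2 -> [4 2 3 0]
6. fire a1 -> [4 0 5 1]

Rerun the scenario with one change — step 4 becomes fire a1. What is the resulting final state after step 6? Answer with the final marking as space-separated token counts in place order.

4 0 7 1

(re-executing from step 4 with the substitution; state before step 4: [3 1 5 2])
4. fire a1 -> [3 1 5 2]
5. fire a2 -> [4 2 5 0]
6. fire a1 -> [4 0 7 1]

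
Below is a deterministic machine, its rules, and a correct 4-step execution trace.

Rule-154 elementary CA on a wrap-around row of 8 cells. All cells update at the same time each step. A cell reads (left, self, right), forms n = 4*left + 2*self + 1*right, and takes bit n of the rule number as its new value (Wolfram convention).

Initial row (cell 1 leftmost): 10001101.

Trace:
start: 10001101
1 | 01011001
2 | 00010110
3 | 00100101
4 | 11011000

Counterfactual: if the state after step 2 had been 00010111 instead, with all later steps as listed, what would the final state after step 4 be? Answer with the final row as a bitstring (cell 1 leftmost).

00011100

state after step 2 := 00010111
3 | 10100110
4 | 00011100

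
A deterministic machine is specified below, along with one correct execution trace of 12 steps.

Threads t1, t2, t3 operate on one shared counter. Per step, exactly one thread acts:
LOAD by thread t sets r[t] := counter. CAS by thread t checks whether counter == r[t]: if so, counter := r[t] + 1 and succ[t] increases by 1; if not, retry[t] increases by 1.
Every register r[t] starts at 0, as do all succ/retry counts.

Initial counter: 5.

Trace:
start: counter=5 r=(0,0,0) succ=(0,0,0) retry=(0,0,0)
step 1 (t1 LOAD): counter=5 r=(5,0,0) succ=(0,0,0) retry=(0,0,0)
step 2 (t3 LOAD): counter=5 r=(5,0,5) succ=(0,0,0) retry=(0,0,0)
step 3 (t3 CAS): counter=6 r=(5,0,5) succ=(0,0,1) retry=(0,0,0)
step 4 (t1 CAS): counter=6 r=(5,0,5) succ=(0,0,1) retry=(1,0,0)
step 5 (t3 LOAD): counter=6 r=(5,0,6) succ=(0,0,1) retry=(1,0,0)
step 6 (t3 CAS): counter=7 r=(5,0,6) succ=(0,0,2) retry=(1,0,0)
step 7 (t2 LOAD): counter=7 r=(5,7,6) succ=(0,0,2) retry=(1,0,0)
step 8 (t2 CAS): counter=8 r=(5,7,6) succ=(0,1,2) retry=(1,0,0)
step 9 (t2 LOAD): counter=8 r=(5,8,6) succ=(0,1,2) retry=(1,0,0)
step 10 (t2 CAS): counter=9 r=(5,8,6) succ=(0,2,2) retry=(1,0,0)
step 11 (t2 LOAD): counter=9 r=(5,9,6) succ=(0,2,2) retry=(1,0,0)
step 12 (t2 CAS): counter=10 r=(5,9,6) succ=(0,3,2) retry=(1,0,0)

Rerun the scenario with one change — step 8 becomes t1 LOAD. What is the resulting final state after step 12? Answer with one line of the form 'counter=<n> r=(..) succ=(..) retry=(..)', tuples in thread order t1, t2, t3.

counter=9 r=(7,8,6) succ=(0,2,2) retry=(1,0,0)

(re-executing from step 8 with the substitution; state before step 8: counter=7 r=(5,7,6) succ=(0,0,2) retry=(1,0,0))
step 8 (t1 LOAD): counter=7 r=(7,7,6) succ=(0,0,2) retry=(1,0,0)
step 9 (t2 LOAD): counter=7 r=(7,7,6) succ=(0,0,2) retry=(1,0,0)
step 10 (t2 CAS): counter=8 r=(7,7,6) succ=(0,1,2) retry=(1,0,0)
step 11 (t2 LOAD): counter=8 r=(7,8,6) succ=(0,1,2) retry=(1,0,0)
step 12 (t2 CAS): counter=9 r=(7,8,6) succ=(0,2,2) retry=(1,0,0)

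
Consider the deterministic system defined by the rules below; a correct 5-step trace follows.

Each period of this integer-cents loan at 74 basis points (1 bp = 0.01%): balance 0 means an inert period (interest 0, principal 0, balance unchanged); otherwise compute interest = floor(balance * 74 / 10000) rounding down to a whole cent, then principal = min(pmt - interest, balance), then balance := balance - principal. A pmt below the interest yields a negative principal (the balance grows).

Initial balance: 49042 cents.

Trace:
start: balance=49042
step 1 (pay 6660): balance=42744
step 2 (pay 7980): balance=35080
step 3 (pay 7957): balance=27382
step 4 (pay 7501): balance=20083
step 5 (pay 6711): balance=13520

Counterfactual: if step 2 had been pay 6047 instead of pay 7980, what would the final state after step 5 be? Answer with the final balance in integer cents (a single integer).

15497

(re-executing from step 2 with the substitution; state before step 2: balance=42744)
step 2 (pay 6047): balance=37013
step 3 (pay 7957): balance=29329
step 4 (pay 7501): balance=22045
step 5 (pay 6711): balance=15497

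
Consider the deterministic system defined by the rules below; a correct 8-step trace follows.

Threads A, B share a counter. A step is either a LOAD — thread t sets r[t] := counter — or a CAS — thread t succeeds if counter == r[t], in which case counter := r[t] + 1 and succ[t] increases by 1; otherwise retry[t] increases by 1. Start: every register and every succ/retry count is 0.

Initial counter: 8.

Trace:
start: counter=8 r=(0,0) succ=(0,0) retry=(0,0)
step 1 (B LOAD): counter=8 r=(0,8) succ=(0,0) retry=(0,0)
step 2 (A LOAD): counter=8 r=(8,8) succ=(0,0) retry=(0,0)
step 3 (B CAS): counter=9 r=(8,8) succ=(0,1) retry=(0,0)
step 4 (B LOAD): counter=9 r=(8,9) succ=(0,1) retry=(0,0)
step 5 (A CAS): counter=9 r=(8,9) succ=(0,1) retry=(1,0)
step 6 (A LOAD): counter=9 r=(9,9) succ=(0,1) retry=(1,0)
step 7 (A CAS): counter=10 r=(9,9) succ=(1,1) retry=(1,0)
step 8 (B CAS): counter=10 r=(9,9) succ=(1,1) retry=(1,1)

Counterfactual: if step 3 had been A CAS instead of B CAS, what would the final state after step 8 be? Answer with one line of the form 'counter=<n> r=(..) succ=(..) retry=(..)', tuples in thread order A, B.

counter=10 r=(9,9) succ=(2,0) retry=(1,1)

(re-executing from step 3 with the substitution; state before step 3: counter=8 r=(8,8) succ=(0,0) retry=(0,0))
step 3 (A CAS): counter=9 r=(8,8) succ=(1,0) retry=(0,0)
step 4 (B LOAD): counter=9 r=(8,9) succ=(1,0) retry=(0,0)
step 5 (A CAS): counter=9 r=(8,9) succ=(1,0) retry=(1,0)
step 6 (A LOAD): counter=9 r=(9,9) succ=(1,0) retry=(1,0)
step 7 (A CAS): counter=10 r=(9,9) succ=(2,0) retry=(1,0)
step 8 (B CAS): counter=10 r=(9,9) succ=(2,0) retry=(1,1)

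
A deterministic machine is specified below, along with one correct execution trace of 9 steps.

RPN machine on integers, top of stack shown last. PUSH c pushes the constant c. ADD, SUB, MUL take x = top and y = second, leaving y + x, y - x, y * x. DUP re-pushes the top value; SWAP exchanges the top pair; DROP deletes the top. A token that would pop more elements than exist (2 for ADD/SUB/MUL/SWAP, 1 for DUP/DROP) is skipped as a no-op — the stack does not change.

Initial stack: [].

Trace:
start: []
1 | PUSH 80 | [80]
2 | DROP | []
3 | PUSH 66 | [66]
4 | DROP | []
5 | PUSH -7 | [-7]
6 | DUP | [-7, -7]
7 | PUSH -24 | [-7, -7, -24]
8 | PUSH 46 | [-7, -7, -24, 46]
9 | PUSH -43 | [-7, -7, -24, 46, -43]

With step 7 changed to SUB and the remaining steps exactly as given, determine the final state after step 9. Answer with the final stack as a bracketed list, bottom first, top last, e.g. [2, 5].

(re-executing from step 7 with the substitution; state before step 7: [-7, -7])
7 | SUB | [0]
8 | PUSH 46 | [0, 46]
9 | PUSH -43 | [0, 46, -43]

[0, 46, -43]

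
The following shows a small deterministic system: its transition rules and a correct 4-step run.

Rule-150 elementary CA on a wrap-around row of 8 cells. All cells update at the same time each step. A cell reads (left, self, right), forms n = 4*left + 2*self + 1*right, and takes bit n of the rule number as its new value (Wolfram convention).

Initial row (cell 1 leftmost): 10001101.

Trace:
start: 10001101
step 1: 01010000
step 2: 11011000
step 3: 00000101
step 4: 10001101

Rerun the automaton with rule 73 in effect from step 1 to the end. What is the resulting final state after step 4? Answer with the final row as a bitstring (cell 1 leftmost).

10001101

(re-executing steps 1..4 under rule 73; state before step 1: 10001101)
step 1: 10101101
step 2: 10001101
step 3: 10101101
step 4: 10001101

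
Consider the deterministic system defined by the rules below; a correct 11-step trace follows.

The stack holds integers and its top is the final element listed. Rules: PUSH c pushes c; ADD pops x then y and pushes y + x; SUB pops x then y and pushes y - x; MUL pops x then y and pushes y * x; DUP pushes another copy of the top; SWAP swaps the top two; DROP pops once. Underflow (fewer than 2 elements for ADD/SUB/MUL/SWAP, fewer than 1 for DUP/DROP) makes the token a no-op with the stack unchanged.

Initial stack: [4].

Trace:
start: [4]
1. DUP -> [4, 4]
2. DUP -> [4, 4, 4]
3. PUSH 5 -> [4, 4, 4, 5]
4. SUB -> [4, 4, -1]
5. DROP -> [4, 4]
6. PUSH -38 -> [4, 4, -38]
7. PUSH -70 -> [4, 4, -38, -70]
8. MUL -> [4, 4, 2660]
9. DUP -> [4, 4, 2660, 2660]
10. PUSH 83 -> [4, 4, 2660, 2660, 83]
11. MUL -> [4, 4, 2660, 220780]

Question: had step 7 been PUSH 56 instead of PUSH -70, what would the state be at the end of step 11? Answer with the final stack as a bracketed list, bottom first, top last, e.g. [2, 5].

(re-executing from step 7 with the substitution; state before step 7: [4, 4, -38])
7. PUSH 56 -> [4, 4, -38, 56]
8. MUL -> [4, 4, -2128]
9. DUP -> [4, 4, -2128, -2128]
10. PUSH 83 -> [4, 4, -2128, -2128, 83]
11. MUL -> [4, 4, -2128, -176624]

[4, 4, -2128, -176624]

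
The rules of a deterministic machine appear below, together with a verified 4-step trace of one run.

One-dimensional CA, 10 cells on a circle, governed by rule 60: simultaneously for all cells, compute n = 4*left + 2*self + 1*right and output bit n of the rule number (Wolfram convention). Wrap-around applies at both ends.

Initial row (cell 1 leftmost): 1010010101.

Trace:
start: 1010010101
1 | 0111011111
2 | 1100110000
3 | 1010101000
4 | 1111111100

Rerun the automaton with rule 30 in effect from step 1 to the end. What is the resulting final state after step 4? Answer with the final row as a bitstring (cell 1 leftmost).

(re-executing steps 1..4 under rule 30; state before step 1: 1010010101)
1 | 0011110101
2 | 1110000101
3 | 0001001101
4 | 1011111001

1011111001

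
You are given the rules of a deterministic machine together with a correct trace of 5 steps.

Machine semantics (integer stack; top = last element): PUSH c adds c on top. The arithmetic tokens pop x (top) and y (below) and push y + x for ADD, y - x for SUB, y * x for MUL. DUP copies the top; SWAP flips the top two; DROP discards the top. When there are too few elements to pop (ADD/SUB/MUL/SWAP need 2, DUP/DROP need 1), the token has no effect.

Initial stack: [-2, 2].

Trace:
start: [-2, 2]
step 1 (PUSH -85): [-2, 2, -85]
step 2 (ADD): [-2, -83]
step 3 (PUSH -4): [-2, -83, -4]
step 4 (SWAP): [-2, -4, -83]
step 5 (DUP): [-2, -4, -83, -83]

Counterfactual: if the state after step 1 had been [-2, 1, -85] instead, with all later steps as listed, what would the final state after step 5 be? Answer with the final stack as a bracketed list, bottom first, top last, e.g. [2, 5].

[-2, -4, -84, -84]

state after step 1 := [-2, 1, -85]
step 2 (ADD): [-2, -84]
step 3 (PUSH -4): [-2, -84, -4]
step 4 (SWAP): [-2, -4, -84]
step 5 (DUP): [-2, -4, -84, -84]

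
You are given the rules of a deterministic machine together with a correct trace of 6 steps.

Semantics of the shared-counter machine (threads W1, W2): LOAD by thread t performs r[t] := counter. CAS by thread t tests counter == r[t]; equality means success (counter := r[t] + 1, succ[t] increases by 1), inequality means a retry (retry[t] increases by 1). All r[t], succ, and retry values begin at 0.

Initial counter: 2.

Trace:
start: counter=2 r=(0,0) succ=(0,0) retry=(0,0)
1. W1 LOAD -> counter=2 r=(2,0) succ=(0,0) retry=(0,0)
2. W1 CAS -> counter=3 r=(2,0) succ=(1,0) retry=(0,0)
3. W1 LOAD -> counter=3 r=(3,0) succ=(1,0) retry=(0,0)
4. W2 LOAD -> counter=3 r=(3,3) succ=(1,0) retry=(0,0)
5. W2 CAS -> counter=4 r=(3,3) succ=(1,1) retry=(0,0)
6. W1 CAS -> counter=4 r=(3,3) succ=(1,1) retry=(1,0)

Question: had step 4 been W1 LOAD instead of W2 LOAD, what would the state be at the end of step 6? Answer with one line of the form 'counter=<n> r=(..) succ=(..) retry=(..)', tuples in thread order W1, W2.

(re-executing from step 4 with the substitution; state before step 4: counter=3 r=(3,0) succ=(1,0) retry=(0,0))
4. W1 LOAD -> counter=3 r=(3,0) succ=(1,0) retry=(0,0)
5. W2 CAS -> counter=3 r=(3,0) succ=(1,0) retry=(0,1)
6. W1 CAS -> counter=4 r=(3,0) succ=(2,0) retry=(0,1)

counter=4 r=(3,0) succ=(2,0) retry=(0,1)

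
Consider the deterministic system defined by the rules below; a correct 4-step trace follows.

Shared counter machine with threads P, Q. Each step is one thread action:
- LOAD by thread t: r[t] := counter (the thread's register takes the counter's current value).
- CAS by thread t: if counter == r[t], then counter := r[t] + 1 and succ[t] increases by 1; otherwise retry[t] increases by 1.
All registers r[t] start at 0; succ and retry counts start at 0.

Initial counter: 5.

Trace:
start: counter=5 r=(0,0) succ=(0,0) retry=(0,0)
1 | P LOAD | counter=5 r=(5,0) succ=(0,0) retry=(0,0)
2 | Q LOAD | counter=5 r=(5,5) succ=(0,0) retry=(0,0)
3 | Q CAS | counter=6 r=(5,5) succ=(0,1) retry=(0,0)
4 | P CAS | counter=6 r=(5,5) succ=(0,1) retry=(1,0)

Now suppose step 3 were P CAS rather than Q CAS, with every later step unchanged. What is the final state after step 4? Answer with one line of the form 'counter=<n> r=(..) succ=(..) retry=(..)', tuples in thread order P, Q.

counter=6 r=(5,5) succ=(1,0) retry=(1,0)

(re-executing from step 3 with the substitution; state before step 3: counter=5 r=(5,5) succ=(0,0) retry=(0,0))
3 | P CAS | counter=6 r=(5,5) succ=(1,0) retry=(0,0)
4 | P CAS | counter=6 r=(5,5) succ=(1,0) retry=(1,0)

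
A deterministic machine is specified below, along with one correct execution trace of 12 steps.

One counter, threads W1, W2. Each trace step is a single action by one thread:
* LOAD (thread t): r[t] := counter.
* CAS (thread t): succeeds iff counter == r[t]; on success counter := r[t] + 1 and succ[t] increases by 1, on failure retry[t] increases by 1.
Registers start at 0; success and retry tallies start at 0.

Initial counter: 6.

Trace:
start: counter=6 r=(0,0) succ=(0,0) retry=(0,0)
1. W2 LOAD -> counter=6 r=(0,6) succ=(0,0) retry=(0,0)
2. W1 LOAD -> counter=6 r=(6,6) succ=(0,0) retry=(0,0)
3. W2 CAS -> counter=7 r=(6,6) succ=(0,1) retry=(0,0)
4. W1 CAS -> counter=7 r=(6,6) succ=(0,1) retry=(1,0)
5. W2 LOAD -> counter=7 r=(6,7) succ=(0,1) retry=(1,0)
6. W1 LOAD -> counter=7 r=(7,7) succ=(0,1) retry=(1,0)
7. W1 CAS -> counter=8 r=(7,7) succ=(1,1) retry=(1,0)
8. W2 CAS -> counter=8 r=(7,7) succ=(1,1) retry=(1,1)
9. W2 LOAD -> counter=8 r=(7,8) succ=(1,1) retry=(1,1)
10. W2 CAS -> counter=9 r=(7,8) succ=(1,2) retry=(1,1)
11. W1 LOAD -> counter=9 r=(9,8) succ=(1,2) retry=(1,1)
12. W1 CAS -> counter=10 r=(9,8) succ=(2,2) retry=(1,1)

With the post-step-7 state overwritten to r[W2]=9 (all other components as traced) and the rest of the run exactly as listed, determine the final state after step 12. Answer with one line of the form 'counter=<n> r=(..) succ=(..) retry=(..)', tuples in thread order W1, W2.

counter=10 r=(9,8) succ=(2,2) retry=(1,1)

state after step 7 := counter=8 r=(7,9) succ=(1,1) retry=(1,0)
8. W2 CAS -> counter=8 r=(7,9) succ=(1,1) retry=(1,1)
9. W2 LOAD -> counter=8 r=(7,8) succ=(1,1) retry=(1,1)
10. W2 CAS -> counter=9 r=(7,8) succ=(1,2) retry=(1,1)
11. W1 LOAD -> counter=9 r=(9,8) succ=(1,2) retry=(1,1)
12. W1 CAS -> counter=10 r=(9,8) succ=(2,2) retry=(1,1)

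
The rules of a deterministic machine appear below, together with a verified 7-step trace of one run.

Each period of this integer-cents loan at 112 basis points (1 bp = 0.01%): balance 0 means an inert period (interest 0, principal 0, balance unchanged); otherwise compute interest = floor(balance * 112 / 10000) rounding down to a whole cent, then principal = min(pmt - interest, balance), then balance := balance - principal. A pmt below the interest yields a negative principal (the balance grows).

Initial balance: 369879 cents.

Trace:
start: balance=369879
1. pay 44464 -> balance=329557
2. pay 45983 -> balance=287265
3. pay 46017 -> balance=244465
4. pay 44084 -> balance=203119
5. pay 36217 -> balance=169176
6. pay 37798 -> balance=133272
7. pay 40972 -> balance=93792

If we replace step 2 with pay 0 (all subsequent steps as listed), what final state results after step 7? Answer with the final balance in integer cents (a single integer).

(re-executing from step 2 with the substitution; state before step 2: balance=329557)
2. pay 0 -> balance=333248
3. pay 46017 -> balance=290963
4. pay 44084 -> balance=250137
5. pay 36217 -> balance=216721
6. pay 37798 -> balance=181350
7. pay 40972 -> balance=142409

142409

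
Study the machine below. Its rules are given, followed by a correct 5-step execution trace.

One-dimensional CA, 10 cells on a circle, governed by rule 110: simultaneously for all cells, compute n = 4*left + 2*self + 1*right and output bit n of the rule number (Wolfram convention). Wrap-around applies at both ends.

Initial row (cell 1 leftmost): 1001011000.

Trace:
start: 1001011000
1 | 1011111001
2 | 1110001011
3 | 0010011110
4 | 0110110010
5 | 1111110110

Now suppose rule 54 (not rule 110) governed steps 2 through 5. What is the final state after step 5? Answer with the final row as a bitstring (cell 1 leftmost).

0011100001

(re-executing steps 2..5 under rule 54; state before step 2: 1011111001)
2 | 0100000110
3 | 1110001001
4 | 0001011110
5 | 0011100001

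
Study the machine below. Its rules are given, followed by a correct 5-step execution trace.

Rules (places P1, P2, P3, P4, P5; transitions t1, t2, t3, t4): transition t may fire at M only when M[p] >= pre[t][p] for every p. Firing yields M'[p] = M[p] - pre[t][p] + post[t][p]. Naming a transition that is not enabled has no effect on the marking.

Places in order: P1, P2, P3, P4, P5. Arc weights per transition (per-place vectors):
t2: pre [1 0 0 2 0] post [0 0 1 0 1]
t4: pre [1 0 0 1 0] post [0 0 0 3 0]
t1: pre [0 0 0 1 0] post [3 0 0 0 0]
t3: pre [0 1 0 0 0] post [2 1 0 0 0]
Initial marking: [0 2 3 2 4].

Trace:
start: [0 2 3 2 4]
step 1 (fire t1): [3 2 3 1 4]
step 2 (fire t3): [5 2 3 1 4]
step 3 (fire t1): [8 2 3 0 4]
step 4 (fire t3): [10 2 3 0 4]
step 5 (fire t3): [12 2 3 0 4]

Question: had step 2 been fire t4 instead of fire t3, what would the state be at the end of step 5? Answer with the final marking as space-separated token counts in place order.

9 2 3 2 4

(re-executing from step 2 with the substitution; state before step 2: [3 2 3 1 4])
step 2 (fire t4): [2 2 3 3 4]
step 3 (fire t1): [5 2 3 2 4]
step 4 (fire t3): [7 2 3 2 4]
step 5 (fire t3): [9 2 3 2 4]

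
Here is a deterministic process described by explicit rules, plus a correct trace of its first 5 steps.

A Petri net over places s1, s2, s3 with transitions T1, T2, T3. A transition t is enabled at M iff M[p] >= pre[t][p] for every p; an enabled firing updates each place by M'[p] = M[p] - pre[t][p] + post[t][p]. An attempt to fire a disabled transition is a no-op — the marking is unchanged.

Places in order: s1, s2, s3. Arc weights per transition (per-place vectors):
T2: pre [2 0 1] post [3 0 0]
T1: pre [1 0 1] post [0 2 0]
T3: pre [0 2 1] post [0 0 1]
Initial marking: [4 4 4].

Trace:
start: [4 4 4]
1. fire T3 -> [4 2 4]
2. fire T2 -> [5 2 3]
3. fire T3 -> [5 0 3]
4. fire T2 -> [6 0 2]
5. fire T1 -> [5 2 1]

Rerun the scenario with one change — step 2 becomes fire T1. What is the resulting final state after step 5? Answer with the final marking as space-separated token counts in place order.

3 4 1

(re-executing from step 2 with the substitution; state before step 2: [4 2 4])
2. fire T1 -> [3 4 3]
3. fire T3 -> [3 2 3]
4. fire T2 -> [4 2 2]
5. fire T1 -> [3 4 1]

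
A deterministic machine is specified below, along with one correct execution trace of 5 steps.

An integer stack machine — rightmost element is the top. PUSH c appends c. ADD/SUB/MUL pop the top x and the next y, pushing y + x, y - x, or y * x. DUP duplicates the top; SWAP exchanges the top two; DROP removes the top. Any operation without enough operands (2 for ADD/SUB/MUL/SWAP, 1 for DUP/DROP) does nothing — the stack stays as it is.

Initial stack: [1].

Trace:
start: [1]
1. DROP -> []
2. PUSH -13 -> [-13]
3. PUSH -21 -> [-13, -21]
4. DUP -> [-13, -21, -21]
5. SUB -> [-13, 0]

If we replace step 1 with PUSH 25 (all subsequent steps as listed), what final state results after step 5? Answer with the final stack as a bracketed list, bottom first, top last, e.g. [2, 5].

(re-executing from step 1 with the substitution; state before step 1: [1])
1. PUSH 25 -> [1, 25]
2. PUSH -13 -> [1, 25, -13]
3. PUSH -21 -> [1, 25, -13, -21]
4. DUP -> [1, 25, -13, -21, -21]
5. SUB -> [1, 25, -13, 0]

[1, 25, -13, 0]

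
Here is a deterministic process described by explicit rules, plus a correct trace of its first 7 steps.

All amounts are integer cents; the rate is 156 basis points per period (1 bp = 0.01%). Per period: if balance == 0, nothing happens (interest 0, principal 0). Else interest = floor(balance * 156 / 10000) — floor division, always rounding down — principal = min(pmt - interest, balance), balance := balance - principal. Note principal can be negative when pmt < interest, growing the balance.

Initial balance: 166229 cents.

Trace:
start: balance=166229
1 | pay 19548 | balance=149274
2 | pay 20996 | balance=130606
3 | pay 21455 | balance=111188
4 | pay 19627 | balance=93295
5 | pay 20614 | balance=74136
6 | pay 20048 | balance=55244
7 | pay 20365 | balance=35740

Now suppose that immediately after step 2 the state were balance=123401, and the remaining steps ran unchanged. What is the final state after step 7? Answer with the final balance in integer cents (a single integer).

27956

state after step 2 := balance=123401
3 | pay 21455 | balance=103871
4 | pay 19627 | balance=85864
5 | pay 20614 | balance=66589
6 | pay 20048 | balance=47579
7 | pay 20365 | balance=27956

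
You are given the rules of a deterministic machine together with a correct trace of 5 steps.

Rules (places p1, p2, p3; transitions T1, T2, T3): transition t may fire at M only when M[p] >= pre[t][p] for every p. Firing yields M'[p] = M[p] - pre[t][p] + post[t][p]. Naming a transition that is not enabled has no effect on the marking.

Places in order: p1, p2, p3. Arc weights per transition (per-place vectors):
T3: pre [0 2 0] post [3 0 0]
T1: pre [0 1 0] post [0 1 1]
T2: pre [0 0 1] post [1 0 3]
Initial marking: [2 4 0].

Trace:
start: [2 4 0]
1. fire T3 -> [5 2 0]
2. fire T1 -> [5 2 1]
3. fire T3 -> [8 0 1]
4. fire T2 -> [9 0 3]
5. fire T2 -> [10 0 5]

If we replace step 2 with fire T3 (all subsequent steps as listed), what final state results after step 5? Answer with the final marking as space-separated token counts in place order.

8 0 0

(re-executing from step 2 with the substitution; state before step 2: [5 2 0])
2. fire T3 -> [8 0 0]
3. fire T3 -> [8 0 0]
4. fire T2 -> [8 0 0]
5. fire T2 -> [8 0 0]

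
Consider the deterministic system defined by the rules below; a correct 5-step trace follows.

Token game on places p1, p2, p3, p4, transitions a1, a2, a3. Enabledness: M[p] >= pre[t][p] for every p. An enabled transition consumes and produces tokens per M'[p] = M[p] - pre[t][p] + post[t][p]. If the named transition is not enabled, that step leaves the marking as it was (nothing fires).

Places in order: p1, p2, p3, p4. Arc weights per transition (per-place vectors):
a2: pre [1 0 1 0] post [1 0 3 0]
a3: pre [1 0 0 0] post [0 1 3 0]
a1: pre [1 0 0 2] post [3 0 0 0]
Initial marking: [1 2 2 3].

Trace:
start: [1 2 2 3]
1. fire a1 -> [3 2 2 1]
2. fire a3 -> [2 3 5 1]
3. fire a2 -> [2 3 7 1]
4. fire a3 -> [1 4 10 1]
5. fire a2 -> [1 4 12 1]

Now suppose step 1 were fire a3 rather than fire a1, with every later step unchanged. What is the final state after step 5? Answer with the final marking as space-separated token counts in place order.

0 3 5 3

(re-executing from step 1 with the substitution; state before step 1: [1 2 2 3])
1. fire a3 -> [0 3 5 3]
2. fire a3 -> [0 3 5 3]
3. fire a2 -> [0 3 5 3]
4. fire a3 -> [0 3 5 3]
5. fire a2 -> [0 3 5 3]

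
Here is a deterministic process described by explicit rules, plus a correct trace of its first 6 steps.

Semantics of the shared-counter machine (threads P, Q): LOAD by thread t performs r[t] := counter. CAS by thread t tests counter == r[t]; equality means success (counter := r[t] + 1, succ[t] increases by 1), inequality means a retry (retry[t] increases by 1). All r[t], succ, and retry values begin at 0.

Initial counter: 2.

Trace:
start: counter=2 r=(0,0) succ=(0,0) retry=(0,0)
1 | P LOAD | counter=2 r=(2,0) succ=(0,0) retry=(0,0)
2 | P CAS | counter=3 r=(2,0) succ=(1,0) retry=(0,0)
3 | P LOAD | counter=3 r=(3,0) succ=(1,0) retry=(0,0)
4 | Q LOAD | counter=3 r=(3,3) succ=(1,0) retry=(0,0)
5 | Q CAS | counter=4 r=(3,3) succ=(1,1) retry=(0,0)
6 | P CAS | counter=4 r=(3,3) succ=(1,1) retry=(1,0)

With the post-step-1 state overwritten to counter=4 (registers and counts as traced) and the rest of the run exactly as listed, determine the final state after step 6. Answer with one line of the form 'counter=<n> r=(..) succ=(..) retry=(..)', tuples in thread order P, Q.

counter=5 r=(4,4) succ=(0,1) retry=(2,0)

state after step 1 := counter=4 r=(2,0) succ=(0,0) retry=(0,0)
2 | P CAS | counter=4 r=(2,0) succ=(0,0) retry=(1,0)
3 | P LOAD | counter=4 r=(4,0) succ=(0,0) retry=(1,0)
4 | Q LOAD | counter=4 r=(4,4) succ=(0,0) retry=(1,0)
5 | Q CAS | counter=5 r=(4,4) succ=(0,1) retry=(1,0)
6 | P CAS | counter=5 r=(4,4) succ=(0,1) retry=(2,0)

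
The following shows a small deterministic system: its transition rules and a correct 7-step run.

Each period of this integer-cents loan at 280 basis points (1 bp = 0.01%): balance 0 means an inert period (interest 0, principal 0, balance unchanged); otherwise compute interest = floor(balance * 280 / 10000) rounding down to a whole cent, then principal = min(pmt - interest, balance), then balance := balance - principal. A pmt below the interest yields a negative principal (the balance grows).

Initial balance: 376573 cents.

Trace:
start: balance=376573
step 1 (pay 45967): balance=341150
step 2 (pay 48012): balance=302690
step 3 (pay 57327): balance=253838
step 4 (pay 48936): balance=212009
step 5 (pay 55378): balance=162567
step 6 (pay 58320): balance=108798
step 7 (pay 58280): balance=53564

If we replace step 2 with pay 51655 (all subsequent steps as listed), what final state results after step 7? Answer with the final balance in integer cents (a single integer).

49382

(re-executing from step 2 with the substitution; state before step 2: balance=341150)
step 2 (pay 51655): balance=299047
step 3 (pay 57327): balance=250093
step 4 (pay 48936): balance=208159
step 5 (pay 55378): balance=158609
step 6 (pay 58320): balance=104730
step 7 (pay 58280): balance=49382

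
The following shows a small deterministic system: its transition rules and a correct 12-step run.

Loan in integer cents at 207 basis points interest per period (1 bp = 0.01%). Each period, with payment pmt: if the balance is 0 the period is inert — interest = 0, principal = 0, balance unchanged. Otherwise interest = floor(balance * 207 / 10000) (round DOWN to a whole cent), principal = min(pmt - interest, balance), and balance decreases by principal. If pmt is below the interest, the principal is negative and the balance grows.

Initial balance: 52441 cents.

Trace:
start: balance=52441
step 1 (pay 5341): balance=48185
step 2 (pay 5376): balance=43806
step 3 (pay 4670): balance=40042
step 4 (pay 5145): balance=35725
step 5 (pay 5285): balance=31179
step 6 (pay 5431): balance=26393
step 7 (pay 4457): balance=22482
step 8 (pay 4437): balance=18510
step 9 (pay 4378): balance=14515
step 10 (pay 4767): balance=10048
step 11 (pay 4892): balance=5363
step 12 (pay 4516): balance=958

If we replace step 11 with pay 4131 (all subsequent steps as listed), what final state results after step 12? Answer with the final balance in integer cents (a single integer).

1734

(re-executing from step 11 with the substitution; state before step 11: balance=10048)
step 11 (pay 4131): balance=6124
step 12 (pay 4516): balance=1734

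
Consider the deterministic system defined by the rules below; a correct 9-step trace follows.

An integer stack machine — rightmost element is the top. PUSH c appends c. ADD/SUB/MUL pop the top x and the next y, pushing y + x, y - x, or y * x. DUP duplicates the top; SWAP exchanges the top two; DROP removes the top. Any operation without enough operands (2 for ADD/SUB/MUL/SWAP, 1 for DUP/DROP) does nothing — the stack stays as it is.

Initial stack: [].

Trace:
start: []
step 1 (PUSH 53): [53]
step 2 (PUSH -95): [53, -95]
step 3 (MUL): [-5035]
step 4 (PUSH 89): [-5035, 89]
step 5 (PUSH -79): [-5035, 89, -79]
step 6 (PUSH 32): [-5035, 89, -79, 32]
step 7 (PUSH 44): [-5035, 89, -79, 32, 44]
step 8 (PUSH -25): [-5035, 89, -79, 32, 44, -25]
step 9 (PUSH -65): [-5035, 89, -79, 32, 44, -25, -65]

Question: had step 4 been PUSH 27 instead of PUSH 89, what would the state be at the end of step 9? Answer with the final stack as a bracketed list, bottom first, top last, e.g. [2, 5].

(re-executing from step 4 with the substitution; state before step 4: [-5035])
step 4 (PUSH 27): [-5035, 27]
step 5 (PUSH -79): [-5035, 27, -79]
step 6 (PUSH 32): [-5035, 27, -79, 32]
step 7 (PUSH 44): [-5035, 27, -79, 32, 44]
step 8 (PUSH -25): [-5035, 27, -79, 32, 44, -25]
step 9 (PUSH -65): [-5035, 27, -79, 32, 44, -25, -65]

[-5035, 27, -79, 32, 44, -25, -65]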